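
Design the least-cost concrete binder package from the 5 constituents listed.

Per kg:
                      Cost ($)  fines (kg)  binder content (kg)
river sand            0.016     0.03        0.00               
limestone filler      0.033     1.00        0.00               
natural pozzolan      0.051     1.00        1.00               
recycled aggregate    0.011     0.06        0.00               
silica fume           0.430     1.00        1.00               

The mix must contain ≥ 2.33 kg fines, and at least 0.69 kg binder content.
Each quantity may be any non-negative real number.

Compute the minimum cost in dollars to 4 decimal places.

This is a linear program. Let x1 = kg of river sand, x2 = kg of limestone filler, x3 = kg of natural pozzolan, x4 = kg of recycled aggregate, x5 = kg of silica fume.
Minimise 0.016x1 + 0.033x2 + 0.051x3 + 0.011x4 + 0.43x5 with:
  0.03x1 + 1x2 + 1x3 + 0.06x4 + 1x5 ≥ 2.33   (fines)
  1x3 + 1x5 ≥ 0.69   (binder content)
  x1, x2, x3, x4, x5 ≥ 0.
At the optimum only limestone filler, natural pozzolan are positive (river sand, recycled aggregate, silica fume = 0). There the fines and binder content constraints are tight.
That vertex is x2 = 1.64, x3 = 0.69.
Cost = 0.033·1.64 + 0.051·0.69 = 0.089310.

$0.0893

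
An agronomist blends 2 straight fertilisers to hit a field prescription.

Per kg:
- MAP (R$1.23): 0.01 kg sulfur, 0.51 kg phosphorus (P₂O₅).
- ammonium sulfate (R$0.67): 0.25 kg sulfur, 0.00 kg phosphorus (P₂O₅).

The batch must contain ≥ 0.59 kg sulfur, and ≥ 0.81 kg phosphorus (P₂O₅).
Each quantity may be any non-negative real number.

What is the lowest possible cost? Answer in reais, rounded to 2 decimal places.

R$3.49

Treat it as an LP. Let x1 = kg of MAP, x2 = kg of ammonium sulfate.
Minimize 1.23x1 + 0.67x2 subject to:
  0.01x1 + 0.25x2 ≥ 0.59   (sulfur)
  0.51x1 ≥ 0.81   (phosphorus (P₂O₅))
  x1, x2 ≥ 0.
Both inputs are positive at the optimum. There the sulfur and phosphorus (P₂O₅) constraints are tight.
So MAP = 1.588 kg, ammonium sulfate = 2.296 kg.
Hence cost = 1.23·1.588 + 0.67·2.296 = R$3.4916.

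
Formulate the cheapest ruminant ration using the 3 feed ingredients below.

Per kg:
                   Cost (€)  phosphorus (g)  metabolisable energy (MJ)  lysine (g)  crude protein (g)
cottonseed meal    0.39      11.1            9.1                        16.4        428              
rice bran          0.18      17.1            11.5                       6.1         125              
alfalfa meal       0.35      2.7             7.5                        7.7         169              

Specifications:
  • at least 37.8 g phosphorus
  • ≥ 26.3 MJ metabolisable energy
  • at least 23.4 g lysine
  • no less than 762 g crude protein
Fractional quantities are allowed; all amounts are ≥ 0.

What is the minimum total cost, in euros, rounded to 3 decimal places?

€0.780

Treat it as an LP. Let x1 = kg of cottonseed meal, x2 = kg of rice bran, x3 = kg of alfalfa meal.
Minimise 0.39x1 + 0.18x2 + 0.35x3 subject to:
  11.1x1 + 17.1x2 + 2.7x3 ≥ 37.8   (phosphorus)
  9.1x1 + 11.5x2 + 7.5x3 ≥ 26.3   (metabolisable energy)
  16.4x1 + 6.1x2 + 7.7x3 ≥ 23.4   (lysine)
  428x1 + 125x2 + 169x3 ≥ 762   (crude protein)
  x1, x2, x3 ≥ 0.
At the optimum only cottonseed meal, rice bran are positive (alfalfa meal = 0). There the phosphorus and crude protein constraints are tight.
Optimal quantities: cottonseed meal = 1.4 kg, rice bran = 1.302 kg.
Total cost: 0.39·1.4 + 0.18·1.302 = 0.78036.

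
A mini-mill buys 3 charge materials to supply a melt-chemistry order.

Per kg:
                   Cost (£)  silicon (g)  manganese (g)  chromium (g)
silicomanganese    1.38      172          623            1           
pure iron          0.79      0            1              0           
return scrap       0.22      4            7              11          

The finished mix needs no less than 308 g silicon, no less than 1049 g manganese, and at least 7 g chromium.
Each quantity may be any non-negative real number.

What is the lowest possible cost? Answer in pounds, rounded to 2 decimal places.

Let x1 = kg of silicomanganese, x2 = kg of pure iron, x3 = kg of return scrap.
Minimise 1.38x1 + 0.79x2 + 0.22x3 s.t.:
  172x1 + 4x3 ≥ 308   (silicon)
  623x1 + 1x2 + 7x3 ≥ 1049   (manganese)
  1x1 + 11x3 ≥ 7   (chromium)
  x1, x2, x3 ≥ 0.
The optimal basis is {silicomanganese, return scrap}; pure iron drops out. There the silicon and chromium constraints are tight.
So silicomanganese = 1.78 kg, return scrap = 0.4746 kg.
Objective = 1.38·1.78 + 0.22·0.4746 = 2.5608.

£2.56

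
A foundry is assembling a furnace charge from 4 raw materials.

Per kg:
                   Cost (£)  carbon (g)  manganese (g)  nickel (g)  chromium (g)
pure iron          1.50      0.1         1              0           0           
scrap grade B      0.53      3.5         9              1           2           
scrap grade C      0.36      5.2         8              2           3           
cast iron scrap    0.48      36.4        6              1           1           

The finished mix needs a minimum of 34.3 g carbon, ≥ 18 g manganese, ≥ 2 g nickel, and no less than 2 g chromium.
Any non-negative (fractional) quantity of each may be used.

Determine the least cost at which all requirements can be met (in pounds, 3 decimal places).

£0.956

Let x1 = kg of pure iron, x2 = kg of scrap grade B, x3 = kg of scrap grade C, x4 = kg of cast iron scrap.
min 1.5x1 + 0.53x2 + 0.36x3 + 0.48x4 subject to:
  0.1x1 + 3.5x2 + 5.2x3 + 36.4x4 ≥ 34.3   (carbon)
  1x1 + 9x2 + 8x3 + 6x4 ≥ 18   (manganese)
  1x2 + 2x3 + 1x4 ≥ 2   (nickel)
  2x2 + 3x3 + 1x4 ≥ 2   (chromium)
  x1, x2, x3, x4 ≥ 0.
The cheapest feasible vertex uses only scrap grade C, cast iron scrap; pure iron, scrap grade B are not used. There the carbon and manganese constraints are tight.
Solving gives x3 = 1.728, x4 = 0.6954.
Hence cost = 0.36·1.728 + 0.48·0.6954 = £0.95587.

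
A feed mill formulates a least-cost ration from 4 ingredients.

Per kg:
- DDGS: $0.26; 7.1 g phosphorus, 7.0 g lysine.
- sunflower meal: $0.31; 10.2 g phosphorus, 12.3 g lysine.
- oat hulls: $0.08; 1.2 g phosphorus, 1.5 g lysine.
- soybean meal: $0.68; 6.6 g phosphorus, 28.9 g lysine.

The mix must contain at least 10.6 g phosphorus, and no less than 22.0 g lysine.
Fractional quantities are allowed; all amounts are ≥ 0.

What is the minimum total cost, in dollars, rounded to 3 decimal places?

$0.533

Treat it as an LP. Let x1 = kg of DDGS, x2 = kg of sunflower meal, x3 = kg of oat hulls, x4 = kg of soybean meal.
Minimize 0.26x1 + 0.31x2 + 0.08x3 + 0.68x4 s.t.:
  7.1x1 + 10.2x2 + 1.2x3 + 6.6x4 ≥ 10.6   (phosphorus)
  7x1 + 12.3x2 + 1.5x3 + 28.9x4 ≥ 22   (lysine)
  x1, x2, x3, x4 ≥ 0.
The cheapest feasible vertex uses only sunflower meal, soybean meal; DDGS, oat hulls are not used. Binding constraints: phosphorus and lysine.
So sunflower meal = 0.7544 kg, soybean meal = 0.4402 kg.
Total cost: 0.31·0.7544 + 0.68·0.4402 = 0.53320.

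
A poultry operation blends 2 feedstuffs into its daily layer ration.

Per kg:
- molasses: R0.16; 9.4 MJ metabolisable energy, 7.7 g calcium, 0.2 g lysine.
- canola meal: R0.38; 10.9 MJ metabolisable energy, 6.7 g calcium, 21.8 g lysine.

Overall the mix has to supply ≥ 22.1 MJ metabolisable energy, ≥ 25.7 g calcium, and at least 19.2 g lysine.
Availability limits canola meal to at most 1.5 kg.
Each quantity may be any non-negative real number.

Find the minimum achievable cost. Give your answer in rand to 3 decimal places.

Let x1 = kg of molasses, x2 = kg of canola meal.
Minimize 0.16x1 + 0.38x2 s.t.:
  9.4x1 + 10.9x2 ≥ 22.1   (metabolisable energy)
  7.7x1 + 6.7x2 ≥ 25.7   (calcium)
  0.2x1 + 21.8x2 ≥ 19.2   (lysine)
  x2 ≤ 1.5
  x1, x2 ≥ 0.
Both inputs are positive at the optimum. The calcium and lysine requirements are met with equality.
That vertex is x1 = 2.592, x2 = 0.857.
Total cost: 0.16·2.592 + 0.38·0.857 = 0.74038.

R0.740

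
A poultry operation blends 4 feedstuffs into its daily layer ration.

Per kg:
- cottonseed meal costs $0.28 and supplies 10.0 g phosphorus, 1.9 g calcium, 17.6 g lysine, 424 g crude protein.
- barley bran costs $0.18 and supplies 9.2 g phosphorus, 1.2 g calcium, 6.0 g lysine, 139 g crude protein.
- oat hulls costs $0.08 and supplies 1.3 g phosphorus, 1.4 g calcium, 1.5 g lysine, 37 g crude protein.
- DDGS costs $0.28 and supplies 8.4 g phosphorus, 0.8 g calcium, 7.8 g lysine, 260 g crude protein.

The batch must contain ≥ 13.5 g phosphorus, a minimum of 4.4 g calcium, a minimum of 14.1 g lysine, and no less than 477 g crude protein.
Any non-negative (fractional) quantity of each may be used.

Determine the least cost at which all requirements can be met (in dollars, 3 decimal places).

$0.433

Let x1 = kg of cottonseed meal, x2 = kg of barley bran, x3 = kg of oat hulls, x4 = kg of DDGS.
Minimize 0.28x1 + 0.18x2 + 0.08x3 + 0.28x4 subject to:
  10x1 + 9.2x2 + 1.3x3 + 8.4x4 ≥ 13.5   (phosphorus)
  1.9x1 + 1.2x2 + 1.4x3 + 0.8x4 ≥ 4.4   (calcium)
  17.6x1 + 6x2 + 1.5x3 + 7.8x4 ≥ 14.1   (lysine)
  424x1 + 139x2 + 37x3 + 260x4 ≥ 477   (crude protein)
  x1, x2, x3, x4 ≥ 0.
At the optimum only cottonseed meal, barley bran, oat hulls are positive (DDGS = 0). The phosphorus, calcium, crude protein requirements are met with equality.
Optimal quantities: cottonseed meal = 0.8915 kg, barley bran = 0.2563 kg, oat hulls = 1.713 kg.
Objective = 0.28·0.8915 + 0.18·0.2563 + 0.08·1.713 = 0.43279.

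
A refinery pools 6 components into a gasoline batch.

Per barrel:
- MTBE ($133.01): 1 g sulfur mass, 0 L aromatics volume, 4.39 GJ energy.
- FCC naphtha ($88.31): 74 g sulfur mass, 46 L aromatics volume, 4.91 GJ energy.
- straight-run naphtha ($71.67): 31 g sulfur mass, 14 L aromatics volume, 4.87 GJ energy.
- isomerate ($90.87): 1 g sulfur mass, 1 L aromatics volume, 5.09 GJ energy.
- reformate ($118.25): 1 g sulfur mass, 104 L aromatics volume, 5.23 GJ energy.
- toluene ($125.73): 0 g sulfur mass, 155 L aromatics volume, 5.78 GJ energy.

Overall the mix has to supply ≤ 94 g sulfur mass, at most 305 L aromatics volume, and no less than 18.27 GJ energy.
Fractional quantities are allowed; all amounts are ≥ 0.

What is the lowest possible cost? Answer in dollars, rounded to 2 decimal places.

Let x1 = barrels of MTBE, x2 = barrels of FCC naphtha, x3 = barrels of straight-run naphtha, x4 = barrels of isomerate, x5 = barrels of reformate, x6 = barrels of toluene.
Minimise 133.01x1 + 88.31x2 + 71.67x3 + 90.87x4 + 118.25x5 + 125.73x6 with:
  1x1 + 74x2 + 31x3 + 1x4 + 1x5 ≤ 94   (sulfur mass)
  46x2 + 14x3 + 1x4 + 104x5 + 155x6 ≤ 305   (aromatics volume)
  4.39x1 + 4.91x2 + 4.87x3 + 5.09x4 + 5.23x5 + 5.78x6 ≥ 18.27   (energy)
  x1, x2, x3, x4, x5, x6 ≥ 0.
At the optimum only straight-run naphtha, isomerate are positive (MTBE, FCC naphtha, reformate, toluene = 0). There the sulfur mass and energy constraints are tight.
Optimal quantities: straight-run naphtha = 3.0094 barrels, isomerate = 0.71011 barrels.
Cost = 71.67·3.0094 + 90.87·0.71011 = 280.2114.

$280.21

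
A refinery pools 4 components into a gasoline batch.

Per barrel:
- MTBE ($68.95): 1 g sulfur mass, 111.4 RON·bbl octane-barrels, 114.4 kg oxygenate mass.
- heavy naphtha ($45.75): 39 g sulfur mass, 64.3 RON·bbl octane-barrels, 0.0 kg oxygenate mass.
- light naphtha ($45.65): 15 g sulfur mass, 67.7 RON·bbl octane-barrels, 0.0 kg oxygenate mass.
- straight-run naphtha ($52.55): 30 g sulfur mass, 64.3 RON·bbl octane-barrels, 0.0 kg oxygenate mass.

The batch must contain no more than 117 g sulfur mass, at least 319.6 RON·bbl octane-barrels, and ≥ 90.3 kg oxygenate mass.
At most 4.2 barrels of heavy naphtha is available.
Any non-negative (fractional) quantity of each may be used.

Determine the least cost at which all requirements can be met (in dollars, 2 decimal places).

$197.81

Set it up as a linear program. Let x1 = barrels of MTBE, x2 = barrels of heavy naphtha, x3 = barrels of light naphtha, x4 = barrels of straight-run naphtha.
Minimize 68.95x1 + 45.75x2 + 45.65x3 + 52.55x4 subject to:
  1x1 + 39x2 + 15x3 + 30x4 ≤ 117   (sulfur mass)
  111.4x1 + 64.3x2 + 67.7x3 + 64.3x4 ≥ 319.6   (octane-barrels)
  114.4x1 ≥ 90.3   (oxygenate mass)
  x2 ≤ 4.2
  x1, x2, x3, x4 ≥ 0.
The optimal basis is {MTBE}; heavy naphtha, light naphtha, straight-run naphtha drop out. Binding constraint: octane-barrels.
Solving gives x1 = 2.8689.
Total cost: 68.95·2.8689 = 197.8107.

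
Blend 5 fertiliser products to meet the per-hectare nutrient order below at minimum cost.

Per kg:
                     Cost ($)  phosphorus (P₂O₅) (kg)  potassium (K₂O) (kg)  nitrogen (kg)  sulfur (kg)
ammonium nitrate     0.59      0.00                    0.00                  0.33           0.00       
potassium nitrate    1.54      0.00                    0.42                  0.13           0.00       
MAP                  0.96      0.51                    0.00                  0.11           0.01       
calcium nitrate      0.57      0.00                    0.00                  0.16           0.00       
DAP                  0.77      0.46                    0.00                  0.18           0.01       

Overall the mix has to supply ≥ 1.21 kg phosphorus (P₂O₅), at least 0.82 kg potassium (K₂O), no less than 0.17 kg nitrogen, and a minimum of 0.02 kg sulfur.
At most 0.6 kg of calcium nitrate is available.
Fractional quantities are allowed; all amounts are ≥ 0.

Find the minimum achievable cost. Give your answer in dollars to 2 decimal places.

$5.03

Set it up as a linear program. Let x1 = kg of ammonium nitrate, x2 = kg of potassium nitrate, x3 = kg of MAP, x4 = kg of calcium nitrate, x5 = kg of DAP.
Minimise 0.59x1 + 1.54x2 + 0.96x3 + 0.57x4 + 0.77x5 subject to:
  0.51x3 + 0.46x5 ≥ 1.21   (phosphorus (P₂O₅))
  0.42x2 ≥ 0.82   (potassium (K₂O))
  0.33x1 + 0.13x2 + 0.11x3 + 0.16x4 + 0.18x5 ≥ 0.17   (nitrogen)
  0.01x3 + 0.01x5 ≥ 0.02   (sulfur)
  x4 ≤ 0.6
  x1, x2, x3, x4, x5 ≥ 0.
The optimal basis is {potassium nitrate, DAP}; ammonium nitrate, MAP, calcium nitrate drop out. There the phosphorus (P₂O₅) and potassium (K₂O) constraints are tight.
Optimal quantities: potassium nitrate = 1.952 kg, DAP = 2.63 kg.
Cost = 1.54·1.952 + 0.77·2.63 = 5.0312.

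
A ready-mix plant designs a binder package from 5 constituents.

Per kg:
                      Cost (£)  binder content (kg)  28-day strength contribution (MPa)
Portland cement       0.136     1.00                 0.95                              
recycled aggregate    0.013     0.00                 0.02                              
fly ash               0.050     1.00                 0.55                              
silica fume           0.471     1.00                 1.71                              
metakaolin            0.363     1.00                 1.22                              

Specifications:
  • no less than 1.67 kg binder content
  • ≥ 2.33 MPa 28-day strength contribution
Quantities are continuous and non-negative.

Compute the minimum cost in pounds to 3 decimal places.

Set it up as a linear program. Let x1 = kg of Portland cement, x2 = kg of recycled aggregate, x3 = kg of fly ash, x4 = kg of silica fume, x5 = kg of metakaolin.
Minimise 0.136x1 + 0.013x2 + 0.05x3 + 0.471x4 + 0.363x5 subject to:
  1x1 + 1x3 + 1x4 + 1x5 ≥ 1.67   (binder content)
  0.95x1 + 0.02x2 + 0.55x3 + 1.71x4 + 1.22x5 ≥ 2.33   (28-day strength contribution)
  x1, x2, x3, x4, x5 ≥ 0.
At the optimum only fly ash is positive (Portland cement, recycled aggregate, silica fume, metakaolin = 0). Binding constraint: 28-day strength contribution.
That vertex is x3 = 4.236.
Total cost: 0.05·4.236 = 0.21180.

£0.212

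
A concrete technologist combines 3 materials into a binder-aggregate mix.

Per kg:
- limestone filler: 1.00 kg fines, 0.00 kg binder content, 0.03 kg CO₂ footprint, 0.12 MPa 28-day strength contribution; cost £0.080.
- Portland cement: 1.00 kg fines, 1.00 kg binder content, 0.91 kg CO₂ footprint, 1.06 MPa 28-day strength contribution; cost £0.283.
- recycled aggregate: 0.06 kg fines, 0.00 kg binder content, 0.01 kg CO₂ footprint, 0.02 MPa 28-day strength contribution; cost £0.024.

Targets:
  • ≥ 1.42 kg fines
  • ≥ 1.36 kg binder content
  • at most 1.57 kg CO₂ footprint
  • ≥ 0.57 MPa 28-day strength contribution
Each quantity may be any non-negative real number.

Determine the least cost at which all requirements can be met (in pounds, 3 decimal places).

Set it up as a linear program. Let x1 = kg of limestone filler, x2 = kg of Portland cement, x3 = kg of recycled aggregate.
Minimize 0.08x1 + 0.283x2 + 0.024x3 with:
  1x1 + 1x2 + 0.06x3 ≥ 1.42   (fines)
  1x2 ≥ 1.36   (binder content)
  0.03x1 + 0.91x2 + 0.01x3 ≤ 1.57   (CO₂ footprint)
  0.12x1 + 1.06x2 + 0.02x3 ≥ 0.57   (28-day strength contribution)
  x1, x2, x3 ≥ 0.
At the optimum only limestone filler, Portland cement are positive (recycled aggregate = 0). There the fines and binder content constraints are tight.
So limestone filler = 0.06 kg, Portland cement = 1.36 kg.
Hence cost = 0.08·0.06 + 0.283·1.36 = £0.38968.

£0.390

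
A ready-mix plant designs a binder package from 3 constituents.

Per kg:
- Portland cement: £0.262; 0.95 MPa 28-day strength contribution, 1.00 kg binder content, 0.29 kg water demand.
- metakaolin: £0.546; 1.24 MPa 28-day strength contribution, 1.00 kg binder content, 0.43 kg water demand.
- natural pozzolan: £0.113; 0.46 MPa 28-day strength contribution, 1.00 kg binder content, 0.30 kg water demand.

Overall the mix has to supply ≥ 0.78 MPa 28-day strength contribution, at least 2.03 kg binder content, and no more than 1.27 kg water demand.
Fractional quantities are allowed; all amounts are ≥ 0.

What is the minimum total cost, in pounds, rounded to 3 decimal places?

Let x1 = kg of Portland cement, x2 = kg of metakaolin, x3 = kg of natural pozzolan.
Minimise 0.262x1 + 0.546x2 + 0.113x3 s.t.:
  0.95x1 + 1.24x2 + 0.46x3 ≥ 0.78   (28-day strength contribution)
  1x1 + 1x2 + 1x3 ≥ 2.03   (binder content)
  0.29x1 + 0.43x2 + 0.3x3 ≤ 1.27   (water demand)
  x1, x2, x3 ≥ 0.
The cheapest feasible vertex uses only natural pozzolan; Portland cement, metakaolin are not used. There the binder content constraint is tight.
So natural pozzolan = 2.03 kg.
Total cost: 0.113·2.03 = 0.22939.

£0.229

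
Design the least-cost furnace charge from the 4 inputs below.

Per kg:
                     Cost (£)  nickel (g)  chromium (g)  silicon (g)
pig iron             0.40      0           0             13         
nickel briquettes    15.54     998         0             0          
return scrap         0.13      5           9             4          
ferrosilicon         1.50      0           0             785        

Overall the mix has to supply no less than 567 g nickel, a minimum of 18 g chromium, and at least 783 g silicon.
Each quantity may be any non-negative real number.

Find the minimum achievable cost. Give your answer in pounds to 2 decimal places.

Let x1 = kg of pig iron, x2 = kg of nickel briquettes, x3 = kg of return scrap, x4 = kg of ferrosilicon.
Minimize 0.4x1 + 15.54x2 + 0.13x3 + 1.5x4 s.t.:
  998x2 + 5x3 ≥ 567   (nickel)
  9x3 ≥ 18   (chromium)
  13x1 + 4x3 + 785x4 ≥ 783   (silicon)
  x1, x2, x3, x4 ≥ 0.
The minimum-cost mix takes nothing from pig iron — only nickel briquettes, return scrap, ferrosilicon. There the nickel, chromium, silicon constraints are tight.
That vertex is x2 = 0.5581, x3 = 2, x4 = 0.9873.
Total cost: 15.54·0.5581 + 0.13·2 + 1.5·0.9873 = 10.4138.

£10.41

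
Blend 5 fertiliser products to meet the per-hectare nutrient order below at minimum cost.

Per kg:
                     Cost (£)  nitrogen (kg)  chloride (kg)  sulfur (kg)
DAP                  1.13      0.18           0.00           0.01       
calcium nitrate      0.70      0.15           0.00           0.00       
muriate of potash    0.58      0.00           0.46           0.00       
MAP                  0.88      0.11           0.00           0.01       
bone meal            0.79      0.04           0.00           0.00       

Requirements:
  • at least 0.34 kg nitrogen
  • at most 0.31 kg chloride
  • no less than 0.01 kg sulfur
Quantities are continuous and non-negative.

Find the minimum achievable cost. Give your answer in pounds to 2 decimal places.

Let x1 = kg of DAP, x2 = kg of calcium nitrate, x3 = kg of muriate of potash, x4 = kg of MAP, x5 = kg of bone meal.
min 1.13x1 + 0.7x2 + 0.58x3 + 0.88x4 + 0.79x5 with:
  0.18x1 + 0.15x2 + 0.11x4 + 0.04x5 ≥ 0.34   (nitrogen)
  0.46x3 ≤ 0.31   (chloride)
  0.01x1 + 0.01x4 ≥ 0.01   (sulfur)
  x1, x2, x3, x4, x5 ≥ 0.
The minimum-cost mix takes nothing from muriate of potash, MAP, bone meal — only DAP, calcium nitrate. There the nitrogen and sulfur constraints are tight.
That vertex is x1 = 1, x2 = 1.067.
Hence cost = 1.13·1 + 0.7·1.067 = £1.8769.

£1.88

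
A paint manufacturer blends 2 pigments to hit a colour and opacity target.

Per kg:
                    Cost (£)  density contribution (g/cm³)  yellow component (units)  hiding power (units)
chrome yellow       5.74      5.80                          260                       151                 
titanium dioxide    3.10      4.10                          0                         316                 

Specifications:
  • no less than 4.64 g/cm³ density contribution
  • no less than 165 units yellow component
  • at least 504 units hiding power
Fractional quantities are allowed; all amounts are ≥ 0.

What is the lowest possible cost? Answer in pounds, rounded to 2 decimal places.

Set it up as a linear program. Let x1 = kg of chrome yellow, x2 = kg of titanium dioxide.
Minimise 5.74x1 + 3.1x2 subject to:
  5.8x1 + 4.1x2 ≥ 4.64   (density contribution)
  260x1 ≥ 165   (yellow component)
  151x1 + 316x2 ≥ 504   (hiding power)
  x1, x2 ≥ 0.
Both inputs are positive at the optimum. The yellow component and hiding power requirements are met with equality.
That vertex is x1 = 0.6346, x2 = 1.292.
Objective = 5.74·0.6346 + 3.1·1.292 = 7.6478.

£7.65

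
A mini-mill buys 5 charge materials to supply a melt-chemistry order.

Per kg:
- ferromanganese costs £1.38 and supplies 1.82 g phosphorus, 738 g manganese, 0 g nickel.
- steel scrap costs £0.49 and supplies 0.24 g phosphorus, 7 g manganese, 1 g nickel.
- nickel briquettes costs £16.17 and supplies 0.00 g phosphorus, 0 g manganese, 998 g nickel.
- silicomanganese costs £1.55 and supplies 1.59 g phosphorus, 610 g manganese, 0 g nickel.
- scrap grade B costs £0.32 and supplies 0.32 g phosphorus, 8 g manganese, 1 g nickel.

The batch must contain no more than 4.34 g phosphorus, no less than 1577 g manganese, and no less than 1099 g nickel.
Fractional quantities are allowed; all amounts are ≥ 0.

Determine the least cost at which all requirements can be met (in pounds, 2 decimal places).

£20.76

Treat it as an LP. Let x1 = kg of ferromanganese, x2 = kg of steel scrap, x3 = kg of nickel briquettes, x4 = kg of silicomanganese, x5 = kg of scrap grade B.
Minimize 1.38x1 + 0.49x2 + 16.17x3 + 1.55x4 + 0.32x5 s.t.:
  1.82x1 + 0.24x2 + 1.59x4 + 0.32x5 ≤ 4.34   (phosphorus)
  738x1 + 7x2 + 610x4 + 8x5 ≥ 1577   (manganese)
  1x2 + 998x3 + 1x5 ≥ 1099   (nickel)
  x1, x2, x3, x4, x5 ≥ 0.
The cheapest feasible vertex uses only ferromanganese, nickel briquettes; steel scrap, silicomanganese, scrap grade B are not used. There the manganese and nickel constraints are tight.
So ferromanganese = 2.1369 kg, nickel briquettes = 1.1012 kg.
Total cost: 1.38·2.1369 + 16.17·1.1012 = 20.7553.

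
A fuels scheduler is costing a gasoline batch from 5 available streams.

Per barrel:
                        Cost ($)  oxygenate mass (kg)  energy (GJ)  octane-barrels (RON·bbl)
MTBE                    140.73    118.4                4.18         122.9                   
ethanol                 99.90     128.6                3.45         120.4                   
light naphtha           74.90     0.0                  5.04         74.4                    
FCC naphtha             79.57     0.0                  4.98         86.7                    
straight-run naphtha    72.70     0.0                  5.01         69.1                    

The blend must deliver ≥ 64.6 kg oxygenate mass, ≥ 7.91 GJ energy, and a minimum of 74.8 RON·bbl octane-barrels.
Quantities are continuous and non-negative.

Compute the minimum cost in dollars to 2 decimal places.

Set it up as a linear program. Let x1 = barrels of MTBE, x2 = barrels of ethanol, x3 = barrels of light naphtha, x4 = barrels of FCC naphtha, x5 = barrels of straight-run naphtha.
Minimise 140.73x1 + 99.9x2 + 74.9x3 + 79.57x4 + 72.7x5 s.t.:
  118.4x1 + 128.6x2 ≥ 64.6   (oxygenate mass)
  4.18x1 + 3.45x2 + 5.04x3 + 4.98x4 + 5.01x5 ≥ 7.91   (energy)
  122.9x1 + 120.4x2 + 74.4x3 + 86.7x4 + 69.1x5 ≥ 74.8   (octane-barrels)
  x1, x2, x3, x4, x5 ≥ 0.
At the optimum only ethanol, straight-run naphtha are positive (MTBE, light naphtha, FCC naphtha = 0). The oxygenate mass and energy requirements are met with equality.
Solving gives x2 = 0.5023, x5 = 1.233.
Objective = 99.9·0.5023 + 72.7·1.233 = 139.8189.

$139.82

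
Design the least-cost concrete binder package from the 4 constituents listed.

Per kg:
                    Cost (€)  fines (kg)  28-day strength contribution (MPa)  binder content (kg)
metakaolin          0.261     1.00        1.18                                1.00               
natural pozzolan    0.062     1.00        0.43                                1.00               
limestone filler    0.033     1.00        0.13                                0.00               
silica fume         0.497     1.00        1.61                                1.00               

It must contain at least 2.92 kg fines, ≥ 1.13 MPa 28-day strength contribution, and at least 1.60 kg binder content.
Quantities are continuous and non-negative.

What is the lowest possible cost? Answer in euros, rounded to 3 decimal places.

€0.169

Let x1 = kg of metakaolin, x2 = kg of natural pozzolan, x3 = kg of limestone filler, x4 = kg of silica fume.
Minimise 0.261x1 + 0.062x2 + 0.033x3 + 0.497x4 subject to:
  1x1 + 1x2 + 1x3 + 1x4 ≥ 2.92   (fines)
  1.18x1 + 0.43x2 + 0.13x3 + 1.61x4 ≥ 1.13   (28-day strength contribution)
  1x1 + 1x2 + 1x4 ≥ 1.6   (binder content)
  x1, x2, x3, x4 ≥ 0.
The cheapest feasible vertex uses only natural pozzolan, limestone filler; metakaolin, silica fume are not used. The fines and 28-day strength contribution requirements are met with equality.
Optimal quantities: natural pozzolan = 2.501 kg, limestone filler = 0.4187 kg.
Total cost: 0.062·2.501 + 0.033·0.4187 = 0.16888.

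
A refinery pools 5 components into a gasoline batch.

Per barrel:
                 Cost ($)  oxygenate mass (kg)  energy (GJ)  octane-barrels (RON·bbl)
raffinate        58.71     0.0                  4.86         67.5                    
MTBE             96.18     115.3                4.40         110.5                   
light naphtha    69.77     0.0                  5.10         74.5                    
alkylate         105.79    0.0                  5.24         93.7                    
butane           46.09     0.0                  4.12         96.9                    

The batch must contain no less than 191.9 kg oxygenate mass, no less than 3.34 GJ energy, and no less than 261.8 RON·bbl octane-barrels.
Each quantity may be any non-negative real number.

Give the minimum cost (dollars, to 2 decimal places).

Set it up as a linear program. Let x1 = barrels of raffinate, x2 = barrels of MTBE, x3 = barrels of light naphtha, x4 = barrels of alkylate, x5 = barrels of butane.
Minimise 58.71x1 + 96.18x2 + 69.77x3 + 105.79x4 + 46.09x5 subject to:
  115.3x2 ≥ 191.9   (oxygenate mass)
  4.86x1 + 4.4x2 + 5.1x3 + 5.24x4 + 4.12x5 ≥ 3.34   (energy)
  67.5x1 + 110.5x2 + 74.5x3 + 93.7x4 + 96.9x5 ≥ 261.8   (octane-barrels)
  x1, x2, x3, x4, x5 ≥ 0.
The minimum-cost mix takes nothing from raffinate, light naphtha, alkylate — only MTBE, butane. Binding constraints: oxygenate mass and octane-barrels.
Solving gives x2 = 1.6644, x5 = 0.80381.
Cost = 96.18·1.6644 + 46.09·0.80381 = 197.1296.

$197.13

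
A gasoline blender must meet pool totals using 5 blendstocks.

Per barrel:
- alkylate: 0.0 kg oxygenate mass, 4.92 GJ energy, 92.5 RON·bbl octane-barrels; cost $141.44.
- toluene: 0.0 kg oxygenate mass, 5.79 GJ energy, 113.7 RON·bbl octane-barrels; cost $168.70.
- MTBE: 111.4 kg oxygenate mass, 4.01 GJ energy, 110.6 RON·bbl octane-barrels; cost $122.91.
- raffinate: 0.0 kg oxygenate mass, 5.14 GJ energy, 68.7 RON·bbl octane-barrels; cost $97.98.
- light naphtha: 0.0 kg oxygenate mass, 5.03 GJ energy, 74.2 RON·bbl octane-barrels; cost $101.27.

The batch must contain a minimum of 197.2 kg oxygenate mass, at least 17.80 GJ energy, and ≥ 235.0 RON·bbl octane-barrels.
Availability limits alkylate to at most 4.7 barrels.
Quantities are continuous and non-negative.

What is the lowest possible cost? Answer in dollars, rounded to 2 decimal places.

$421.57

Let x1 = barrels of alkylate, x2 = barrels of toluene, x3 = barrels of MTBE, x4 = barrels of raffinate, x5 = barrels of light naphtha.
Minimize 141.44x1 + 168.7x2 + 122.91x3 + 97.98x4 + 101.27x5 with:
  111.4x3 ≥ 197.2   (oxygenate mass)
  4.92x1 + 5.79x2 + 4.01x3 + 5.14x4 + 5.03x5 ≥ 17.8   (energy)
  92.5x1 + 113.7x2 + 110.6x3 + 68.7x4 + 74.2x5 ≥ 235   (octane-barrels)
  x1 ≤ 4.7
  x1, x2, x3, x4, x5 ≥ 0.
At the optimum only MTBE, raffinate are positive (alkylate, toluene, light naphtha = 0). The oxygenate mass and energy requirements are met with equality.
Solving gives x3 = 1.7702, x4 = 2.082.
Hence cost = 122.91·1.7702 + 97.98·2.082 = $421.5696.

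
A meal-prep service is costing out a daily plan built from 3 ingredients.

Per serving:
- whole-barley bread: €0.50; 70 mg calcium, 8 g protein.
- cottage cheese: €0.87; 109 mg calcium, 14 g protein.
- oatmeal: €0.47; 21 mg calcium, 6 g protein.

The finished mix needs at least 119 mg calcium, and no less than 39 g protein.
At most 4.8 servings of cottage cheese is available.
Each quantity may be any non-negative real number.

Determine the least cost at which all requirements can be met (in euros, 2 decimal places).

Treat it as an LP. Let x1 = servings of whole-barley bread, x2 = servings of cottage cheese, x3 = servings of oatmeal.
Minimize 0.5x1 + 0.87x2 + 0.47x3 with:
  70x1 + 109x2 + 21x3 ≥ 119   (calcium)
  8x1 + 14x2 + 6x3 ≥ 39   (protein)
  x2 ≤ 4.8
  x1, x2, x3 ≥ 0.
At the optimum only cottage cheese is positive (whole-barley bread, oatmeal = 0). The protein requirement is met with equality.
Solving gives x2 = 2.786.
Cost = 0.87·2.786 = 2.4238.

€2.42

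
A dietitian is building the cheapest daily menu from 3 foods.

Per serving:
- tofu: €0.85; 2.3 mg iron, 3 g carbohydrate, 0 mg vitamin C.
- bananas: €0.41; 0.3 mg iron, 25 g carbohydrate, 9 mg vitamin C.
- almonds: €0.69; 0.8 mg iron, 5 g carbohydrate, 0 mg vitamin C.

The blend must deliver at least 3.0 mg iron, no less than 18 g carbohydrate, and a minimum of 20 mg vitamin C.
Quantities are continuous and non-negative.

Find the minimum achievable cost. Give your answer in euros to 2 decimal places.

€1.77

Let x1 = servings of tofu, x2 = servings of bananas, x3 = servings of almonds.
min 0.85x1 + 0.41x2 + 0.69x3 subject to:
  2.3x1 + 0.3x2 + 0.8x3 ≥ 3   (iron)
  3x1 + 25x2 + 5x3 ≥ 18   (carbohydrate)
  9x2 ≥ 20   (vitamin C)
  x1, x2, x3 ≥ 0.
At the optimum only tofu, bananas are positive (almonds = 0). The iron and vitamin C requirements are met with equality.
That vertex is x1 = 1.014, x2 = 2.222.
Objective = 0.85·1.014 + 0.41·2.222 = 1.7729.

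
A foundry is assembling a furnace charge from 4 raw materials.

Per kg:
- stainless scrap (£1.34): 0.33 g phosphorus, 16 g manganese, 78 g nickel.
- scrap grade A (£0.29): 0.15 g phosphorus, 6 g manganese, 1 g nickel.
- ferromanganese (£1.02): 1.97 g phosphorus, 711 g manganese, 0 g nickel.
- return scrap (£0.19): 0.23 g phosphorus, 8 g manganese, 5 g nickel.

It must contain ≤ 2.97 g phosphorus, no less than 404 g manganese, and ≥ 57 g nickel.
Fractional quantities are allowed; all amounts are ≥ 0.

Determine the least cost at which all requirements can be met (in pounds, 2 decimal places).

Treat it as an LP. Let x1 = kg of stainless scrap, x2 = kg of scrap grade A, x3 = kg of ferromanganese, x4 = kg of return scrap.
Minimise 1.34x1 + 0.29x2 + 1.02x3 + 0.19x4 subject to:
  0.33x1 + 0.15x2 + 1.97x3 + 0.23x4 ≤ 2.97   (phosphorus)
  16x1 + 6x2 + 711x3 + 8x4 ≥ 404   (manganese)
  78x1 + 1x2 + 5x4 ≥ 57   (nickel)
  x1, x2, x3, x4 ≥ 0.
At the optimum only stainless scrap, ferromanganese are positive (scrap grade A, return scrap = 0). The manganese and nickel requirements are met with equality.
So stainless scrap = 0.7308 kg, ferromanganese = 0.5518 kg.
Objective = 1.34·0.7308 + 1.02·0.5518 = 1.5421.

£1.54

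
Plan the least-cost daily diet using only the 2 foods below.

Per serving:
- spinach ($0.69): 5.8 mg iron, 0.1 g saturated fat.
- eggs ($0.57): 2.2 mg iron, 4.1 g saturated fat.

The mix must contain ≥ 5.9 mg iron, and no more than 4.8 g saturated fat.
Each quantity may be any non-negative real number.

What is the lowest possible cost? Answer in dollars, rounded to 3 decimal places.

Let x1 = servings of spinach, x2 = servings of eggs.
Minimize 0.69x1 + 0.57x2 with:
  5.8x1 + 2.2x2 ≥ 5.9   (iron)
  0.1x1 + 4.1x2 ≤ 4.8   (saturated fat)
  x1, x2 ≥ 0.
At the optimum only spinach is positive (eggs = 0). Binding constraint: iron.
That vertex is x1 = 1.017.
Hence cost = 0.69·1.017 = $0.70173.

$0.702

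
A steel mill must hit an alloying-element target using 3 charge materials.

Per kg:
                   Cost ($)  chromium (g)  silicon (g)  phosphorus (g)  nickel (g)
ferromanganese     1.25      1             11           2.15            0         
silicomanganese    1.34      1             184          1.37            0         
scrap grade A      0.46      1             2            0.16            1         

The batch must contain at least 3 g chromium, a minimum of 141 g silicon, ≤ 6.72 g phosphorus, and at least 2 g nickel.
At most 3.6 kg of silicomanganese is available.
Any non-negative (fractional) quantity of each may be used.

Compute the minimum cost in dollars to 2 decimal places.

This is a linear program. Let x1 = kg of ferromanganese, x2 = kg of silicomanganese, x3 = kg of scrap grade A.
Minimize 1.25x1 + 1.34x2 + 0.46x3 s.t.:
  1x1 + 1x2 + 1x3 ≥ 3   (chromium)
  11x1 + 184x2 + 2x3 ≥ 141   (silicon)
  2.15x1 + 1.37x2 + 0.16x3 ≤ 6.72   (phosphorus)
  1x3 ≥ 2   (nickel)
  x2 ≤ 3.6
  x1, x2, x3 ≥ 0.
The minimum-cost mix takes nothing from ferromanganese — only silicomanganese, scrap grade A. There the chromium and silicon constraints are tight.
That vertex is x2 = 0.7418, x3 = 2.258.
Total cost: 1.34·0.7418 + 0.46·2.258 = 2.0327.

$2.03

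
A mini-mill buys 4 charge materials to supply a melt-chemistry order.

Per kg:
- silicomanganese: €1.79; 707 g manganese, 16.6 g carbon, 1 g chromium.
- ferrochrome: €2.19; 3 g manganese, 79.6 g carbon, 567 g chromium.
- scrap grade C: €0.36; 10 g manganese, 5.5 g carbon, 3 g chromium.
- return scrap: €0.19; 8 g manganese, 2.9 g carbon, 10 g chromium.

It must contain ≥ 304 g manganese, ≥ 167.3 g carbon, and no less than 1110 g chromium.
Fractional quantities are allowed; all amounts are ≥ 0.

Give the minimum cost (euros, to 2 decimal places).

€5.16

Set it up as a linear program. Let x1 = kg of silicomanganese, x2 = kg of ferrochrome, x3 = kg of scrap grade C, x4 = kg of return scrap.
Minimize 1.79x1 + 2.19x2 + 0.36x3 + 0.19x4 s.t.:
  707x1 + 3x2 + 10x3 + 8x4 ≥ 304   (manganese)
  16.6x1 + 79.6x2 + 5.5x3 + 2.9x4 ≥ 167.3   (carbon)
  1x1 + 567x2 + 3x3 + 10x4 ≥ 1110   (chromium)
  x1, x2, x3, x4 ≥ 0.
At the optimum only silicomanganese, ferrochrome are positive (scrap grade C, return scrap = 0). Binding constraints: manganese and carbon.
Optimal quantities: silicomanganese = 0.4214 kg, ferrochrome = 2.014 kg.
Hence cost = 1.79·0.4214 + 2.19·2.014 = €5.16497.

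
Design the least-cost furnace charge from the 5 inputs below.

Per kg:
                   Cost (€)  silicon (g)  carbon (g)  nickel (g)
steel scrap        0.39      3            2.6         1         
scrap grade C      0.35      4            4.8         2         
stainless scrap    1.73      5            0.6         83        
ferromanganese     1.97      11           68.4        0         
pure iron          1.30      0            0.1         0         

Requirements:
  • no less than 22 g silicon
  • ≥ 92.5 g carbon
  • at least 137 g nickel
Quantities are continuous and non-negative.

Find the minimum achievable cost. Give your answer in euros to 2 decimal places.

Treat it as an LP. Let x1 = kg of steel scrap, x2 = kg of scrap grade C, x3 = kg of stainless scrap, x4 = kg of ferromanganese, x5 = kg of pure iron.
min 0.39x1 + 0.35x2 + 1.73x3 + 1.97x4 + 1.3x5 subject to:
  3x1 + 4x2 + 5x3 + 11x4 ≥ 22   (silicon)
  2.6x1 + 4.8x2 + 0.6x3 + 68.4x4 + 0.1x5 ≥ 92.5   (carbon)
  1x1 + 2x2 + 83x3 ≥ 137   (nickel)
  x1, x2, x3, x4, x5 ≥ 0.
At the optimum only stainless scrap, ferromanganese are positive (steel scrap, scrap grade C, pure iron = 0). Binding constraints: carbon and nickel.
Solving gives x3 = 1.651, x4 = 1.338.
Hence cost = 1.73·1.651 + 1.97·1.338 = €5.4921.

€5.49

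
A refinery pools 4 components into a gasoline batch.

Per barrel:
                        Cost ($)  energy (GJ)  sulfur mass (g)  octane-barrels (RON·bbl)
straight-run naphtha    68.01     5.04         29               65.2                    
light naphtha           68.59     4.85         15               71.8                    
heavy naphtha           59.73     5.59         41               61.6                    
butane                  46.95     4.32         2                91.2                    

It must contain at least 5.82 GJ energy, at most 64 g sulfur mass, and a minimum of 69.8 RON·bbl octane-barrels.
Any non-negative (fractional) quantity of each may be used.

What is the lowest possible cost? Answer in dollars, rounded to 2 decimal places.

$62.29

Treat it as an LP. Let x1 = barrels of straight-run naphtha, x2 = barrels of light naphtha, x3 = barrels of heavy naphtha, x4 = barrels of butane.
Minimise 68.01x1 + 68.59x2 + 59.73x3 + 46.95x4 subject to:
  5.04x1 + 4.85x2 + 5.59x3 + 4.32x4 ≥ 5.82   (energy)
  29x1 + 15x2 + 41x3 + 2x4 ≤ 64   (sulfur mass)
  65.2x1 + 71.8x2 + 61.6x3 + 91.2x4 ≥ 69.8   (octane-barrels)
  x1, x2, x3, x4 ≥ 0.
The cheapest feasible vertex uses only heavy naphtha, butane; straight-run naphtha, light naphtha are not used. Binding constraints: energy and octane-barrels.
So heavy naphtha = 0.9407 barrels, butane = 0.13 barrels.
Cost = 59.73·0.9407 + 46.95·0.13 = 62.2915.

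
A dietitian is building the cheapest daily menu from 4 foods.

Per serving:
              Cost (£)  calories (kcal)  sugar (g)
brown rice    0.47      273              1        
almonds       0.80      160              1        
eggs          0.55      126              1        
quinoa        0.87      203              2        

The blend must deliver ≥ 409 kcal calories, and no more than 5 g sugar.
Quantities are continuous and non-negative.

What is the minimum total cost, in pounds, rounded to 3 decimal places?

£0.704

Treat it as an LP. Let x1 = servings of brown rice, x2 = servings of almonds, x3 = servings of eggs, x4 = servings of quinoa.
min 0.47x1 + 0.8x2 + 0.55x3 + 0.87x4 s.t.:
  273x1 + 160x2 + 126x3 + 203x4 ≥ 409   (calories)
  1x1 + 1x2 + 1x3 + 2x4 ≤ 5   (sugar)
  x1, x2, x3, x4 ≥ 0.
The optimal basis is {brown rice}; almonds, eggs, quinoa drop out. There the calories constraint is tight.
Solving gives x1 = 1.498.
Cost = 0.47·1.498 = 0.70406.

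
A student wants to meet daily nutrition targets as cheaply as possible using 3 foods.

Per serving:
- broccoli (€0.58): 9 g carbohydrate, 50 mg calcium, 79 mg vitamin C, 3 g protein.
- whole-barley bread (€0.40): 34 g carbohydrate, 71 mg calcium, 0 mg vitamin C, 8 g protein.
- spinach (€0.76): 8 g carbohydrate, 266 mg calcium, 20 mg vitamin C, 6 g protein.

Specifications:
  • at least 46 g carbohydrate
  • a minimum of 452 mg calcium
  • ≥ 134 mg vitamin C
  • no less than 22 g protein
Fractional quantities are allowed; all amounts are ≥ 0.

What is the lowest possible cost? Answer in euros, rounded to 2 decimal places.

€2.20

This is a linear program. Let x1 = servings of broccoli, x2 = servings of whole-barley bread, x3 = servings of spinach.
Minimise 0.58x1 + 0.4x2 + 0.76x3 s.t.:
  9x1 + 34x2 + 8x3 ≥ 46   (carbohydrate)
  50x1 + 71x2 + 266x3 ≥ 452   (calcium)
  79x1 + 20x3 ≥ 134   (vitamin C)
  3x1 + 8x2 + 6x3 ≥ 22   (protein)
  x1, x2, x3 ≥ 0.
All 3 inputs are positive at the optimum. Binding constraints: calcium, vitamin C, protein.
Optimal quantities: broccoli = 1.43 servings, whole-barley bread = 1.426 servings, spinach = 1.05 servings.
Objective = 0.58·1.43 + 0.4·1.426 + 0.76·1.05 = 2.1978.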